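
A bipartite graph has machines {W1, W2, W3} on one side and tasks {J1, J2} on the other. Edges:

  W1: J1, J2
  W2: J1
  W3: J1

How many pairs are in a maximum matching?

Unit-capacity flow: source→left, listed edges, right→sink; max matching = max flow.
Augmenting path W1→J1 (+1); matched 1.
Augmenting path W2→J1→W1→J2 (+1); matched 2.
No augmenting path remains; maximum matching = 2.
König certificate: {W1, J1} is a vertex cover of size 2 (every listed pair touches it), so no matching can be larger.

2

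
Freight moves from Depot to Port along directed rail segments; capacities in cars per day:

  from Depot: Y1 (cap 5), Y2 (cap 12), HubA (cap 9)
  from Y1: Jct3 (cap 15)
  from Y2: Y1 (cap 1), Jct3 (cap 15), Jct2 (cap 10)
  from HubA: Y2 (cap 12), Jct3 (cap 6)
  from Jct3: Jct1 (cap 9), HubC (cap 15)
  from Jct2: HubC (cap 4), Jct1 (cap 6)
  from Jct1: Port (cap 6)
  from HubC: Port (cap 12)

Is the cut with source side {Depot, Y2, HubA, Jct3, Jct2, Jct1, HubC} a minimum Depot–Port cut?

Given cut capacity: 5 + 1 + 6 + 12 = 24.
Augment Depot→Y1→Jct3→Jct1→Port: bottleneck 5, flow now 5.
Augment Depot→Y2→Jct3→Jct1→Port: bottleneck 1, flow now 6.
Augment Depot→Y2→Jct3→HubC→Port: bottleneck 11, flow now 17.
Augment Depot→HubA→Jct3→HubC→Port: bottleneck 1, flow now 18.
No augmenting path remains; maximum flow = 18.
In the residual graph, reachable from Depot: {Depot, Y1, Y2, HubA, Jct3, Jct2, Jct1, HubC}.
Min-cut edges: Jct1→Port (6), HubC→Port (12); capacity 6 + 12 = 18.
Cut capacity 24 exceeds the max flow 18, so it is not minimum.

No — its capacity is 24, but the minimum cut has capacity 18.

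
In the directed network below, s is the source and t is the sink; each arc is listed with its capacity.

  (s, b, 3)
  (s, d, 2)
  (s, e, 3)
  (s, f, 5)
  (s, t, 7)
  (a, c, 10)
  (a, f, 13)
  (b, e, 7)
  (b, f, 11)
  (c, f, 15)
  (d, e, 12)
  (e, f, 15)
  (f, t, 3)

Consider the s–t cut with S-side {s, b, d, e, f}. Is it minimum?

Yes — it is a minimum cut (capacity 10).

Given cut capacity: 7 + 3 = 10.
Augment s→t: bottleneck 7, flow now 7.
Augment s→f→t: bottleneck 3, flow now 10.
No augmenting path remains; maximum flow = 10.
Cut capacity 10 equals the max flow, so it is a minimum cut.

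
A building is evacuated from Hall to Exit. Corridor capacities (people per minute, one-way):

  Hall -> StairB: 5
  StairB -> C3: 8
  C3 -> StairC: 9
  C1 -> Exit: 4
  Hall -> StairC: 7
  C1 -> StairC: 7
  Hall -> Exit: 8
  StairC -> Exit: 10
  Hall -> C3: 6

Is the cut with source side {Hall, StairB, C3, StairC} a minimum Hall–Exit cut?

Yes — it is a minimum cut (capacity 18).

Given cut capacity: 8 + 10 = 18.
Augment Hall→Exit: bottleneck 8, flow now 8.
Augment Hall→StairC→Exit: bottleneck 7, flow now 15.
Augment Hall→C3→StairC→Exit: bottleneck 3, flow now 18.
No augmenting path remains; maximum flow = 18.
Cut capacity 18 equals the max flow, so it is a minimum cut.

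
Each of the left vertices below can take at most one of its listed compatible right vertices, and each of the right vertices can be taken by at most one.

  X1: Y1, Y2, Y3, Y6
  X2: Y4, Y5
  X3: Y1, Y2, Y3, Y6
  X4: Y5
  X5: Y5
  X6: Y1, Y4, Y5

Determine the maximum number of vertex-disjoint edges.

5

Unit-capacity flow: source→left, listed edges, right→sink; max matching = max flow.
Augmenting path X1→Y1 (+1); matched 1.
Augmenting path X2→Y4 (+1); matched 2.
Augmenting path X3→Y2 (+1); matched 3.
Augmenting path X4→Y5 (+1); matched 4.
Augmenting path X6→Y1→X1→Y3 (+1); matched 5.
No augmenting path remains; maximum matching = 5.
König certificate: {X1, X2, X3, X6, Y5} is a vertex cover of size 5 (every listed pair touches it), so no matching can be larger.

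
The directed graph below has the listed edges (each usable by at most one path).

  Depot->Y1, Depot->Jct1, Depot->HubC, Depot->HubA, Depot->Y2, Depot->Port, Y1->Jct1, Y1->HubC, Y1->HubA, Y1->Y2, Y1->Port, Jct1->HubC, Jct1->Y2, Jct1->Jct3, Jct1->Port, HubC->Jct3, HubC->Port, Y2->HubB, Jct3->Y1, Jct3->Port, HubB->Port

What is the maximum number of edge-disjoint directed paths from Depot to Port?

Assign every edge capacity 1; by Menger, the answer equals the max flow.
Path Depot→Port (+1); total 1.
Path Depot→Y1→Port (+1); total 2.
Path Depot→Jct1→Port (+1); total 3.
Path Depot→HubC→Port (+1); total 4.
Path Depot→Y2→HubB→Port (+1); total 5.
No residual Depot→Port path; max flow = 5.
Certifying cut of size 5: {Depot→HubC, Depot→Jct1, Depot→Port, Depot→Y1, Depot→Y2}.

5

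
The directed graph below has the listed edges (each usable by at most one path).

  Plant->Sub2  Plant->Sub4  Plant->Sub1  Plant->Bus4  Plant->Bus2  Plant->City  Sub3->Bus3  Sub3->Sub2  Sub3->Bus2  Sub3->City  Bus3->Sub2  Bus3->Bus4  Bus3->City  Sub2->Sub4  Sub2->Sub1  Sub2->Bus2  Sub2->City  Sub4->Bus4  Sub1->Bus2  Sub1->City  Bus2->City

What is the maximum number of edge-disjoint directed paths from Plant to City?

4

Assign every edge capacity 1; by Menger, the answer equals the max flow.
Path Plant→City (+1); total 1.
Path Plant→Sub2→City (+1); total 2.
Path Plant→Sub1→City (+1); total 3.
Path Plant→Bus2→City (+1); total 4.
No residual Plant→City path; max flow = 4.
Certifying cut of size 4: {Plant→Bus2, Plant→City, Plant→Sub1, Plant→Sub2}.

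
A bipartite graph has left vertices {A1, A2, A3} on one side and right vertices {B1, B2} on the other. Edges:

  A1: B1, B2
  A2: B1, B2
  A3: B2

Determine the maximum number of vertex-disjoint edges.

Unit-capacity flow: source→left, listed edges, right→sink; max matching = max flow.
Augmenting path A1→B1 (+1); matched 1.
Augmenting path A2→B2 (+1); matched 2.
No augmenting path remains; maximum matching = 2.
König certificate: {B1, B2} is a vertex cover of size 2 (every listed pair touches it), so no matching can be larger.

2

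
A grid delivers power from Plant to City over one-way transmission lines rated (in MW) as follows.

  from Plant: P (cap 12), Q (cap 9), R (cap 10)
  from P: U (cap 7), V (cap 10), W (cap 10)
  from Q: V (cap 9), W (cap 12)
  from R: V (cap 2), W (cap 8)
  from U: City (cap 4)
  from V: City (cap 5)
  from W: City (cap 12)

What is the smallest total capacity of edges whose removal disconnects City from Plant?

21

Augment Plant→P→U→City: bottleneck 4, flow now 4.
Augment Plant→P→V→City: bottleneck 5, flow now 9.
Augment Plant→P→W→City: bottleneck 3, flow now 12.
Augment Plant→Q→W→City: bottleneck 9, flow now 21.
No augmenting path remains; maximum flow = 21.
By max-flow min-cut, the minimum cut capacity equals the max flow.
In the residual graph, reachable from Plant: {Plant, P, Q, R, U, V, W}.
Min-cut edges: U→City (4), V→City (5), W→City (12); capacity 4 + 5 + 12 = 21.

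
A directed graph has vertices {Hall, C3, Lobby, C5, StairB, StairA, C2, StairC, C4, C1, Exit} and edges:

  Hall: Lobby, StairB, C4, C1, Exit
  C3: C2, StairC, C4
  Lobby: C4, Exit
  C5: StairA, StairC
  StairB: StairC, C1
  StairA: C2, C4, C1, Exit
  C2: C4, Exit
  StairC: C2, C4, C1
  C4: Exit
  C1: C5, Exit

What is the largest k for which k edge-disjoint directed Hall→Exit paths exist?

5

Assign every edge capacity 1; by Menger, the answer equals the max flow.
Path Hall→Exit (+1); total 1.
Path Hall→Lobby→Exit (+1); total 2.
Path Hall→C4→Exit (+1); total 3.
Path Hall→C1→Exit (+1); total 4.
Path Hall→StairB→StairC→C2→Exit (+1); total 5.
No residual Hall→Exit path; max flow = 5.
Certifying cut of size 5: {Hall→C1, Hall→C4, Hall→Exit, Hall→Lobby, Hall→StairB}.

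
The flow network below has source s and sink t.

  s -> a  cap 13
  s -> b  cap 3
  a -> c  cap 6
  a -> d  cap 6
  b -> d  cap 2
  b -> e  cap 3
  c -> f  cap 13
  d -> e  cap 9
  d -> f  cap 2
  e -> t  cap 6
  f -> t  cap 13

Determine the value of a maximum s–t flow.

14

Augment s→b→e→t: bottleneck 3, flow now 3.
Augment s→a→c→f→t: bottleneck 6, flow now 9.
Augment s→a→d→e→t: bottleneck 3, flow now 12.
Augment s→a→d→f→t: bottleneck 2, flow now 14.
No augmenting path remains; maximum flow = 14.
In the residual graph, reachable from s: {s, a, b, d, e}.
Min-cut edges: a→c (6), d→f (2), e→t (6); capacity 6 + 2 + 6 = 14.
This cut is saturated, so no flow can exceed 14.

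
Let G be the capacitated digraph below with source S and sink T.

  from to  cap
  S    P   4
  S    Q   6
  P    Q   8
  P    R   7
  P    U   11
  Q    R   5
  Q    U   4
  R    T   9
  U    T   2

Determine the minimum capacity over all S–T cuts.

Augment S→P→R→T: bottleneck 4, flow now 4.
Augment S→Q→R→T: bottleneck 5, flow now 9.
Augment S→Q→U→T: bottleneck 1, flow now 10.
No augmenting path remains; maximum flow = 10.
By max-flow min-cut, the minimum cut capacity equals the max flow.
In the residual graph, reachable from S: {S}.
Min-cut edges: S→P (4), S→Q (6); capacity 4 + 6 = 10.

10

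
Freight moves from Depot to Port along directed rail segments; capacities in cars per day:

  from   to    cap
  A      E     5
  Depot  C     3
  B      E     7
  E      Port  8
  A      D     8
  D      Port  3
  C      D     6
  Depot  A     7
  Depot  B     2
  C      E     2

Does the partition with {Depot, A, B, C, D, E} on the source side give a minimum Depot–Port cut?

Yes — it is a minimum cut (capacity 11).

Given cut capacity: 3 + 8 = 11.
Augment Depot→A→D→Port: bottleneck 3, flow now 3.
Augment Depot→A→E→Port: bottleneck 4, flow now 7.
Augment Depot→B→E→Port: bottleneck 2, flow now 9.
Augment Depot→C→E→Port: bottleneck 2, flow now 11.
No augmenting path remains; maximum flow = 11.
Cut capacity 11 equals the max flow, so it is a minimum cut.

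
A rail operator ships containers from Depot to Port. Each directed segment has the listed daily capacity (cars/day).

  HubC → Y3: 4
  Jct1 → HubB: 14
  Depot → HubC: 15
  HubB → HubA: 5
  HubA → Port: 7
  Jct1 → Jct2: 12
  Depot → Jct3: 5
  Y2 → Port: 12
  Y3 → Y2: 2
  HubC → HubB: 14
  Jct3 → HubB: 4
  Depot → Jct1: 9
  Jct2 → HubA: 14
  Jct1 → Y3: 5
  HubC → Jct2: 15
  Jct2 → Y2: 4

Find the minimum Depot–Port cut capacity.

13

Augment Depot→HubC→Y3→Y2→Port: bottleneck 2, flow now 2.
Augment Depot→HubC→HubB→HubA→Port: bottleneck 5, flow now 7.
Augment Depot→HubC→Jct2→Y2→Port: bottleneck 4, flow now 11.
Augment Depot→HubC→Jct2→HubA→Port: bottleneck 2, flow now 13.
No augmenting path remains; maximum flow = 13.
By max-flow min-cut, the minimum cut capacity equals the max flow.
In the residual graph, reachable from Depot: {Depot, HubC, Jct1, Jct3, Y3, HubB, Jct2, HubA}.
Min-cut edges: Y3→Y2 (2), Jct2→Y2 (4), HubA→Port (7); capacity 2 + 4 + 7 = 13.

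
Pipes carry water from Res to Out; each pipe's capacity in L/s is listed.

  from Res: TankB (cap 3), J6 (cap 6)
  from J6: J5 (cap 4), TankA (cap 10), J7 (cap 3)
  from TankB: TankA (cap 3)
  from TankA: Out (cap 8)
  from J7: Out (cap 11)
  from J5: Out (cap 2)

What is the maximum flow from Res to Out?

9

Augment Res→J6→TankA→Out: bottleneck 6, flow now 6.
Augment Res→TankB→TankA→Out: bottleneck 2, flow now 8.
Augment Res→TankB→TankA→J6→J7→Out: bottleneck 1, flow now 9. (uses reverse residual edge)
No augmenting path remains; maximum flow = 9.
In the residual graph, reachable from Res: {Res}.
Min-cut edges: Res→J6 (6), Res→TankB (3); capacity 6 + 3 = 9.
This cut is saturated, so no flow can exceed 9.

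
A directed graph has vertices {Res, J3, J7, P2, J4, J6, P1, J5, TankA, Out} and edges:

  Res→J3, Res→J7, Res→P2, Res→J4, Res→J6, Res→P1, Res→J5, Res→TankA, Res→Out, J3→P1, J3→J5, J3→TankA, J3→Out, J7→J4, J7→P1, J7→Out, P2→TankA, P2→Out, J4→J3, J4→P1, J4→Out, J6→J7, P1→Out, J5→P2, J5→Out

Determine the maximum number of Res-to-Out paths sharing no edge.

7

Assign every edge capacity 1; by Menger, the answer equals the max flow.
Path Res→Out (+1); total 1.
Path Res→J3→Out (+1); total 2.
Path Res→J7→Out (+1); total 3.
Path Res→P2→Out (+1); total 4.
Path Res→J4→Out (+1); total 5.
Path Res→P1→Out (+1); total 6.
Path Res→J5→Out (+1); total 7.
No residual Res→Out path; max flow = 7.
Certifying cut of size 7: {J3→Out, J4→Out, J5→Out, J7→Out, P1→Out, P2→Out, Res→Out}.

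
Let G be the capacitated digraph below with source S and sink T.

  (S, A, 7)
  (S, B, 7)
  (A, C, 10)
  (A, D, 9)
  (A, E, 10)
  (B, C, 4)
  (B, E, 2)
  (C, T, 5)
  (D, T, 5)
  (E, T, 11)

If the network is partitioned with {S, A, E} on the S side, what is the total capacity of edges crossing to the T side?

Edges leaving {S, A, E}: S→B (7), A→C (10), A→D (9), E→T (11).
Cut capacity = 7 + 10 + 9 + 11 = 37.

37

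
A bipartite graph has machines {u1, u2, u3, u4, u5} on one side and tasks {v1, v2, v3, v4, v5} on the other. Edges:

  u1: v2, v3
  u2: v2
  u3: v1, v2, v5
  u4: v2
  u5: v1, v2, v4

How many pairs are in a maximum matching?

4

Unit-capacity flow: source→left, listed edges, right→sink; max matching = max flow.
Augmenting path u1→v2 (+1); matched 1.
Augmenting path u3→v1 (+1); matched 2.
Augmenting path u5→v4 (+1); matched 3.
Augmenting path u2→v2→u1→v3 (+1); matched 4.
No augmenting path remains; maximum matching = 4.
König certificate: {u1, u3, u5, v2} is a vertex cover of size 4 (every listed pair touches it), so no matching can be larger.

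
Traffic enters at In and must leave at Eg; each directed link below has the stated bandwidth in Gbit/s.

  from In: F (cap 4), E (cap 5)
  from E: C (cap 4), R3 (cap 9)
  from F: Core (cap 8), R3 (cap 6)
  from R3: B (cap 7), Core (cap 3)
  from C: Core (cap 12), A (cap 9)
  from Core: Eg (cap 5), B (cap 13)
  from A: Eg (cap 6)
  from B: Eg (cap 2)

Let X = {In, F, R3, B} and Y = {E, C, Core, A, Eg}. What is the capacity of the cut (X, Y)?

Edges leaving {In, F, R3, B}: In→E (5), F→Core (8), R3→Core (3), B→Eg (2).
Cut capacity = 5 + 8 + 3 + 2 = 18.

18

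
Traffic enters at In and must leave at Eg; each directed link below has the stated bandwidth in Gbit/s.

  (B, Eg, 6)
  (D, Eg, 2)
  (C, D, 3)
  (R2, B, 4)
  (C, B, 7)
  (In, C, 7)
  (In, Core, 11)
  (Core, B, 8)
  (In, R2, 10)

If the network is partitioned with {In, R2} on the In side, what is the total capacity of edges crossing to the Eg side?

Edges leaving {In, R2}: In→Core (11), In→C (7), R2→B (4).
Cut capacity = 11 + 7 + 4 = 22.

22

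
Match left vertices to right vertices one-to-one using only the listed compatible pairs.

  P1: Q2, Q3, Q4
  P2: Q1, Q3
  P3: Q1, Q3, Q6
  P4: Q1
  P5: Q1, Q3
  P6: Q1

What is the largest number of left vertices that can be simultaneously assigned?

Unit-capacity flow: source→left, listed edges, right→sink; max matching = max flow.
Augmenting path P1→Q2 (+1); matched 1.
Augmenting path P2→Q1 (+1); matched 2.
Augmenting path P3→Q3 (+1); matched 3.
Augmenting path P5→Q3→P3→Q6 (+1); matched 4.
No augmenting path remains; maximum matching = 4.
König certificate: {P1, P3, Q1, Q3} is a vertex cover of size 4 (every listed pair touches it), so no matching can be larger.

4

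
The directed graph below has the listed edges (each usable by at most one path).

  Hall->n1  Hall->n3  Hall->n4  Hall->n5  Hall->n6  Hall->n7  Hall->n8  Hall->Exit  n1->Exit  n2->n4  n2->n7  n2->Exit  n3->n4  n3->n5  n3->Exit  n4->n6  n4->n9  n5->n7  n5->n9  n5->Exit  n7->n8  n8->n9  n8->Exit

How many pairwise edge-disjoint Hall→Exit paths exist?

Assign every edge capacity 1; by Menger, the answer equals the max flow.
Path Hall→Exit (+1); total 1.
Path Hall→n1→Exit (+1); total 2.
Path Hall→n3→Exit (+1); total 3.
Path Hall→n5→Exit (+1); total 4.
Path Hall→n8→Exit (+1); total 5.
No residual Hall→Exit path; max flow = 5.
Certifying cut of size 5: {Hall→Exit, Hall→n1, Hall→n3, Hall→n5, n8→Exit}.

5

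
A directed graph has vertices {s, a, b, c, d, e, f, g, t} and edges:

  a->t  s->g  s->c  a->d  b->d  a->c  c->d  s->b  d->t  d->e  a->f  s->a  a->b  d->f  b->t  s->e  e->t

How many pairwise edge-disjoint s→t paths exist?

4

Assign every edge capacity 1; by Menger, the answer equals the max flow.
Path s→a→t (+1); total 1.
Path s→b→t (+1); total 2.
Path s→e→t (+1); total 3.
Path s→c→d→t (+1); total 4.
No residual s→t path; max flow = 4.
Certifying cut of size 4: {s→a, s→b, s→c, s→e}.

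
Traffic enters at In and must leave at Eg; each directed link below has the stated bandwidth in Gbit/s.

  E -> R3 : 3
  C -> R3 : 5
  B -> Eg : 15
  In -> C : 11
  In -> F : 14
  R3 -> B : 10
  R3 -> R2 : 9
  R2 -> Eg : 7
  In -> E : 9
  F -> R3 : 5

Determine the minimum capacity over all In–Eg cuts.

Augment In→F→R3→R2→Eg: bottleneck 5, flow now 5.
Augment In→C→R3→R2→Eg: bottleneck 2, flow now 7.
Augment In→C→R3→B→Eg: bottleneck 3, flow now 10.
Augment In→E→R3→B→Eg: bottleneck 3, flow now 13.
No augmenting path remains; maximum flow = 13.
By max-flow min-cut, the minimum cut capacity equals the max flow.
In the residual graph, reachable from In: {In, F, C, E}.
Min-cut edges: F→R3 (5), C→R3 (5), E→R3 (3); capacity 5 + 5 + 3 = 13.

13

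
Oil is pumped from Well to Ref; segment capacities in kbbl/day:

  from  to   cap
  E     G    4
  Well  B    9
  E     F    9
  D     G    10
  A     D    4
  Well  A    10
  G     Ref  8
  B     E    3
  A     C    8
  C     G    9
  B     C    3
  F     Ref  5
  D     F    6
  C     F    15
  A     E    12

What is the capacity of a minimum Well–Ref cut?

Augment Well→A→C→F→Ref: bottleneck 5, flow now 5.
Augment Well→A→C→G→Ref: bottleneck 3, flow now 8.
Augment Well→A→D→G→Ref: bottleneck 2, flow now 10.
Augment Well→B→C→G→Ref: bottleneck 3, flow now 13.
No augmenting path remains; maximum flow = 13.
By max-flow min-cut, the minimum cut capacity equals the max flow.
In the residual graph, reachable from Well: {Well, A, B, C, D, E, F, G}.
Min-cut edges: F→Ref (5), G→Ref (8); capacity 5 + 8 = 13.

13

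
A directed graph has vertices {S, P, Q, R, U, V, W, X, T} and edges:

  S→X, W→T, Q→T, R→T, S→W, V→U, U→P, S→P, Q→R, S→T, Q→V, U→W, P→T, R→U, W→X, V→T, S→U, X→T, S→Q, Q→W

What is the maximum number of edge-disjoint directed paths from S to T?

5

Assign every edge capacity 1; by Menger, the answer equals the max flow.
Path S→T (+1); total 1.
Path S→P→T (+1); total 2.
Path S→Q→T (+1); total 3.
Path S→W→T (+1); total 4.
Path S→X→T (+1); total 5.
No residual S→T path; max flow = 5.
Certifying cut of size 5: {P→T, S→Q, S→T, W→T, X→T}.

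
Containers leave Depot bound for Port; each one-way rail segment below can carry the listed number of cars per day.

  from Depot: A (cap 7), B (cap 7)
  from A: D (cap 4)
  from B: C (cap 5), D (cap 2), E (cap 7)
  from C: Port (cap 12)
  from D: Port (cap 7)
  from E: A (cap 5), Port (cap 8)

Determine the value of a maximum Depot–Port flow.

11

Augment Depot→A→D→Port: bottleneck 4, flow now 4.
Augment Depot→B→C→Port: bottleneck 5, flow now 9.
Augment Depot→B→D→Port: bottleneck 2, flow now 11.
No augmenting path remains; maximum flow = 11.
In the residual graph, reachable from Depot: {Depot, A}.
Min-cut edges: Depot→B (7), A→D (4); capacity 7 + 4 = 11.
This cut is saturated, so no flow can exceed 11.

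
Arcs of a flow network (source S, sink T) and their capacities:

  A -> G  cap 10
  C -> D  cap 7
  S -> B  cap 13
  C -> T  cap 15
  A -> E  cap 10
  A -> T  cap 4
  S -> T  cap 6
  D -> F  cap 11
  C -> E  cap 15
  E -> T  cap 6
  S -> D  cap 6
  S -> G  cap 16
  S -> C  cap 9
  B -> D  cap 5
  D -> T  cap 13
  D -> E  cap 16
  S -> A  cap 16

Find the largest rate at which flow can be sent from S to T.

36

Augment S→T: bottleneck 6, flow now 6.
Augment S→A→T: bottleneck 4, flow now 10.
Augment S→C→T: bottleneck 9, flow now 19.
Augment S→D→T: bottleneck 6, flow now 25.
Augment S→A→E→T: bottleneck 6, flow now 31.
Augment S→B→D→T: bottleneck 5, flow now 36.
No augmenting path remains; maximum flow = 36.
In the residual graph, reachable from S: {S, A, B, E, G}.
Min-cut edges: S→C (9), S→D (6), S→T (6), A→T (4), B→D (5), E→T (6); capacity 9 + 6 + 6 + 4 + 5 + 6 = 36.
This cut is saturated, so no flow can exceed 36.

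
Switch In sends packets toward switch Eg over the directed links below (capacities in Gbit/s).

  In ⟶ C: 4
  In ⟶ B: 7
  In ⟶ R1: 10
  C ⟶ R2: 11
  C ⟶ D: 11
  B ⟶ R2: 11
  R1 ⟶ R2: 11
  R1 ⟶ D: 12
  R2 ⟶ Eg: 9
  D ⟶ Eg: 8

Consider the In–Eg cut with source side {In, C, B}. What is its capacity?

43

Edges leaving {In, C, B}: In→R1 (10), C→R2 (11), C→D (11), B→R2 (11).
Cut capacity = 10 + 11 + 11 + 11 = 43.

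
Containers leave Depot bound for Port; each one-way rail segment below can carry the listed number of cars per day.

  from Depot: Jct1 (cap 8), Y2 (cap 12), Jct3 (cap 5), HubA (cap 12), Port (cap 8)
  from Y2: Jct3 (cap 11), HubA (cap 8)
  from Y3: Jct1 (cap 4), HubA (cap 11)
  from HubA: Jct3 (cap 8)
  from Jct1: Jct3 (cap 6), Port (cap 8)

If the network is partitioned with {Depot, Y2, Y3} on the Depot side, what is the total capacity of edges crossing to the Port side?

Edges leaving {Depot, Y2, Y3}: Depot→HubA (12), Depot→Jct1 (8), Depot→Jct3 (5), Depot→Port (8), Y2→HubA (8), Y2→Jct3 (11), Y3→HubA (11), Y3→Jct1 (4).
Cut capacity = 12 + 8 + 5 + 8 + 8 + 11 + 11 + 4 = 67.

67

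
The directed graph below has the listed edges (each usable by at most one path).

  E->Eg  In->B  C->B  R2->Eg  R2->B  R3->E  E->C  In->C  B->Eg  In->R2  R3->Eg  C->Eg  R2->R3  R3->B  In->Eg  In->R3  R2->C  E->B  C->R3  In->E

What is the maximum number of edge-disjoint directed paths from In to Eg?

6

Assign every edge capacity 1; by Menger, the answer equals the max flow.
Path In→Eg (+1); total 1.
Path In→R2→Eg (+1); total 2.
Path In→C→Eg (+1); total 3.
Path In→R3→Eg (+1); total 4.
Path In→E→Eg (+1); total 5.
Path In→B→Eg (+1); total 6.
No residual In→Eg path; max flow = 6.
Certifying cut of size 6: {In→B, In→C, In→E, In→Eg, In→R2, In→R3}.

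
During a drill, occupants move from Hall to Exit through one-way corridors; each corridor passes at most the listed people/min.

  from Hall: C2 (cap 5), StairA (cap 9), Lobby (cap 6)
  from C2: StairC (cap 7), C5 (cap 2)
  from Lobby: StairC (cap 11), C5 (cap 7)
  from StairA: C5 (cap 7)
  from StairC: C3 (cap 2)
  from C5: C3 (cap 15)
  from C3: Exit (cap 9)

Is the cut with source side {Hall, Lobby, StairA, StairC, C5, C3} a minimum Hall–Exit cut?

No — its capacity is 14, but the minimum cut has capacity 9.

Given cut capacity: 5 + 9 = 14.
Augment Hall→C2→StairC→C3→Exit: bottleneck 2, flow now 2.
Augment Hall→C2→C5→C3→Exit: bottleneck 2, flow now 4.
Augment Hall→Lobby→C5→C3→Exit: bottleneck 5, flow now 9.
No augmenting path remains; maximum flow = 9.
In the residual graph, reachable from Hall: {Hall, C2, Lobby, StairA, StairC, C5, C3}.
Min-cut edges: C3→Exit (9); capacity 9 = 9.
Cut capacity 14 exceeds the max flow 9, so it is not minimum.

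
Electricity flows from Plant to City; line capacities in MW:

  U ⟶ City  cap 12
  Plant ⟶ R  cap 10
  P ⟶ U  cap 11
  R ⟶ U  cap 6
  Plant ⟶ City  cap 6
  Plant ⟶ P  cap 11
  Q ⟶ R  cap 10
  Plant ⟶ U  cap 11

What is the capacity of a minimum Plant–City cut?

Augment Plant→City: bottleneck 6, flow now 6.
Augment Plant→U→City: bottleneck 11, flow now 17.
Augment Plant→P→U→City: bottleneck 1, flow now 18.
No augmenting path remains; maximum flow = 18.
By max-flow min-cut, the minimum cut capacity equals the max flow.
In the residual graph, reachable from Plant: {Plant, P, R, U}.
Min-cut edges: Plant→City (6), U→City (12); capacity 6 + 12 = 18.

18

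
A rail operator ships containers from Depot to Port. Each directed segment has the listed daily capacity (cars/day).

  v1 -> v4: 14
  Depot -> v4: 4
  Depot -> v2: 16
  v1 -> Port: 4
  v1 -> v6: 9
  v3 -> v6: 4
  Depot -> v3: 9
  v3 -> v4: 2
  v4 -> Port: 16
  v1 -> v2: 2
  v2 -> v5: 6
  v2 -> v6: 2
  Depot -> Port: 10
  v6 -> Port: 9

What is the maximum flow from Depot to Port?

Augment Depot→Port: bottleneck 10, flow now 10.
Augment Depot→v4→Port: bottleneck 4, flow now 14.
Augment Depot→v2→v6→Port: bottleneck 2, flow now 16.
Augment Depot→v3→v4→Port: bottleneck 2, flow now 18.
Augment Depot→v3→v6→Port: bottleneck 4, flow now 22.
No augmenting path remains; maximum flow = 22.
In the residual graph, reachable from Depot: {Depot, v2, v3, v5}.
Min-cut edges: Depot→v4 (4), Depot→Port (10), v2→v6 (2), v3→v4 (2), v3→v6 (4); capacity 4 + 10 + 2 + 2 + 4 = 22.
This cut is saturated, so no flow can exceed 22.

22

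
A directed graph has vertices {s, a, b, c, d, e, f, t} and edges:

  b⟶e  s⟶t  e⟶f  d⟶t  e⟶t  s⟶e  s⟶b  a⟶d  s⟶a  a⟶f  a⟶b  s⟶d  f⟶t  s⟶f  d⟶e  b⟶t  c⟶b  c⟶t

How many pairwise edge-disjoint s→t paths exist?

Assign every edge capacity 1; by Menger, the answer equals the max flow.
Path s→t (+1); total 1.
Path s→b→t (+1); total 2.
Path s→d→t (+1); total 3.
Path s→e→t (+1); total 4.
Path s→f→t (+1); total 5.
No residual s→t path; max flow = 5.
Certifying cut of size 5: {b→t, d→t, e→t, f→t, s→t}.

5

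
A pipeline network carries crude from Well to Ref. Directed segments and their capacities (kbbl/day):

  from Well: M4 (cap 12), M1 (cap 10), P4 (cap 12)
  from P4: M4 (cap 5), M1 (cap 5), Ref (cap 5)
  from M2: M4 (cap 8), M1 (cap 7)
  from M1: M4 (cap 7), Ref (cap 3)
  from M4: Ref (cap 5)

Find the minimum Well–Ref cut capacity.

Augment Well→P4→Ref: bottleneck 5, flow now 5.
Augment Well→M1→Ref: bottleneck 3, flow now 8.
Augment Well→M4→Ref: bottleneck 5, flow now 13.
No augmenting path remains; maximum flow = 13.
By max-flow min-cut, the minimum cut capacity equals the max flow.
In the residual graph, reachable from Well: {Well, P4, M1, M4}.
Min-cut edges: P4→Ref (5), M1→Ref (3), M4→Ref (5); capacity 5 + 3 + 5 = 13.

13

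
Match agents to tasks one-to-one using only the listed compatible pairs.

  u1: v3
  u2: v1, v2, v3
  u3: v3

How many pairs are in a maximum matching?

Unit-capacity flow: source→left, listed edges, right→sink; max matching = max flow.
Augmenting path u1→v3 (+1); matched 1.
Augmenting path u2→v1 (+1); matched 2.
No augmenting path remains; maximum matching = 2.
König certificate: {u2, v3} is a vertex cover of size 2 (every listed pair touches it), so no matching can be larger.

2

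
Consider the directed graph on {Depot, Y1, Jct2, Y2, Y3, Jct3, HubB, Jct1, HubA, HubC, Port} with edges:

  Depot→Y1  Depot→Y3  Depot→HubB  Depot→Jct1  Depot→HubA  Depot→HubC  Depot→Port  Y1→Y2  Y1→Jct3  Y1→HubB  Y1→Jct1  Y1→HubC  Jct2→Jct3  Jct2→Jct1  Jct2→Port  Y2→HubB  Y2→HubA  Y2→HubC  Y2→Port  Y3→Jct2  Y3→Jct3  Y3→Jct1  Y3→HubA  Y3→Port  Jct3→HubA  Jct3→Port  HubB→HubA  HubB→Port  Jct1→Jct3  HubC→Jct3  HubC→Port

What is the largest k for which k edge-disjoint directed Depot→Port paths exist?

6

Assign every edge capacity 1; by Menger, the answer equals the max flow.
Path Depot→Port (+1); total 1.
Path Depot→Y3→Port (+1); total 2.
Path Depot→HubB→Port (+1); total 3.
Path Depot→HubC→Port (+1); total 4.
Path Depot→Y1→Y2→Port (+1); total 5.
Path Depot→Jct1→Jct3→Port (+1); total 6.
No residual Depot→Port path; max flow = 6.
Certifying cut of size 6: {Depot→HubB, Depot→HubC, Depot→Jct1, Depot→Port, Depot→Y1, Depot→Y3}.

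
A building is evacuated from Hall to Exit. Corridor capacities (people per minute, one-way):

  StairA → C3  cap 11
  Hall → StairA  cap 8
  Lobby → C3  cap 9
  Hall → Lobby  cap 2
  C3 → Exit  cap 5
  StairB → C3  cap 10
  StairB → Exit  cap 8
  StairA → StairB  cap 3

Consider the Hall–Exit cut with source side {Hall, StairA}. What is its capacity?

Edges leaving {Hall, StairA}: Hall→Lobby (2), StairA→StairB (3), StairA→C3 (11).
Cut capacity = 2 + 3 + 11 = 16.

16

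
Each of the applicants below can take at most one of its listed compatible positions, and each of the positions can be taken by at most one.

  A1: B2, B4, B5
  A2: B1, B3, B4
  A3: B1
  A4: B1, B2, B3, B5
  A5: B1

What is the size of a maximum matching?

4

Unit-capacity flow: source→left, listed edges, right→sink; max matching = max flow.
Augmenting path A1→B2 (+1); matched 1.
Augmenting path A2→B1 (+1); matched 2.
Augmenting path A4→B3 (+1); matched 3.
Augmenting path A3→B1→A2→B4 (+1); matched 4.
No augmenting path remains; maximum matching = 4.
König certificate: {A1, A2, A4, B1} is a vertex cover of size 4 (every listed pair touches it), so no matching can be larger.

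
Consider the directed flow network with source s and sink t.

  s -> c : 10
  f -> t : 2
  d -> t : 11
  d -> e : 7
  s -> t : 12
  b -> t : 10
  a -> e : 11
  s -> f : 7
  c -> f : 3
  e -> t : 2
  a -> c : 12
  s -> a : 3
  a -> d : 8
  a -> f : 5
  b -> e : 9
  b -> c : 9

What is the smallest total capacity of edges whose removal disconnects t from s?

Augment s→t: bottleneck 12, flow now 12.
Augment s→f→t: bottleneck 2, flow now 14.
Augment s→a→d→t: bottleneck 3, flow now 17.
No augmenting path remains; maximum flow = 17.
By max-flow min-cut, the minimum cut capacity equals the max flow.
In the residual graph, reachable from s: {s, c, f}.
Min-cut edges: s→a (3), s→t (12), f→t (2); capacity 3 + 12 + 2 = 17.

17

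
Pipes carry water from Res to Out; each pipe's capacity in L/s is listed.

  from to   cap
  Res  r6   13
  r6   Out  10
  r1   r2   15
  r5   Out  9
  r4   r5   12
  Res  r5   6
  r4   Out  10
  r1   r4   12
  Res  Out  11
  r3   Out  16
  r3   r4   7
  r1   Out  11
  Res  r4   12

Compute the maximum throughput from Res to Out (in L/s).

Augment Res→Out: bottleneck 11, flow now 11.
Augment Res→r4→Out: bottleneck 10, flow now 21.
Augment Res→r5→Out: bottleneck 6, flow now 27.
Augment Res→r6→Out: bottleneck 10, flow now 37.
Augment Res→r4→r5→Out: bottleneck 2, flow now 39.
No augmenting path remains; maximum flow = 39.
In the residual graph, reachable from Res: {Res, r6}.
Min-cut edges: Res→r4 (12), Res→r5 (6), Res→Out (11), r6→Out (10); capacity 12 + 6 + 11 + 10 = 39.
This cut is saturated, so no flow can exceed 39.

39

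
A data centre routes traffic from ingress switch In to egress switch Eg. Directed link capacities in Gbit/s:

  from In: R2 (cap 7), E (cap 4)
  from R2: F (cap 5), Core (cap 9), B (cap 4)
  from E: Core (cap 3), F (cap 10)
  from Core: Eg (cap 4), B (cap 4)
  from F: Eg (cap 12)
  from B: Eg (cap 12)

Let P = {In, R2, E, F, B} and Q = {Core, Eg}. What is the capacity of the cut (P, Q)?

36

Edges leaving {In, R2, E, F, B}: R2→Core (9), E→Core (3), F→Eg (12), B→Eg (12).
Cut capacity = 9 + 3 + 12 + 12 = 36.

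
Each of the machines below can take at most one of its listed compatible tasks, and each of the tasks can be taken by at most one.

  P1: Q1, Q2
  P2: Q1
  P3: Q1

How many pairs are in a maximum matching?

Unit-capacity flow: source→left, listed edges, right→sink; max matching = max flow.
Augmenting path P1→Q1 (+1); matched 1.
Augmenting path P2→Q1→P1→Q2 (+1); matched 2.
No augmenting path remains; maximum matching = 2.
König certificate: {P1, Q1} is a vertex cover of size 2 (every listed pair touches it), so no matching can be larger.

2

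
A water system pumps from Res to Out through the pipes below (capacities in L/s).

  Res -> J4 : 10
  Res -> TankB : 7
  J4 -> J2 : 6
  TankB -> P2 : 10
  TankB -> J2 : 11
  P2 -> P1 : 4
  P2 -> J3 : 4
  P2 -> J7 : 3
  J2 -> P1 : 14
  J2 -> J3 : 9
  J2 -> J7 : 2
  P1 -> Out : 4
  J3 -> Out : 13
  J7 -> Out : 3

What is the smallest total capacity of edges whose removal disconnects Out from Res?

13

Augment Res→J4→J2→P1→Out: bottleneck 4, flow now 4.
Augment Res→J4→J2→J3→Out: bottleneck 2, flow now 6.
Augment Res→TankB→P2→J3→Out: bottleneck 4, flow now 10.
Augment Res→TankB→P2→J7→Out: bottleneck 3, flow now 13.
No augmenting path remains; maximum flow = 13.
By max-flow min-cut, the minimum cut capacity equals the max flow.
In the residual graph, reachable from Res: {Res, J4}.
Min-cut edges: Res→TankB (7), J4→J2 (6); capacity 7 + 6 = 13.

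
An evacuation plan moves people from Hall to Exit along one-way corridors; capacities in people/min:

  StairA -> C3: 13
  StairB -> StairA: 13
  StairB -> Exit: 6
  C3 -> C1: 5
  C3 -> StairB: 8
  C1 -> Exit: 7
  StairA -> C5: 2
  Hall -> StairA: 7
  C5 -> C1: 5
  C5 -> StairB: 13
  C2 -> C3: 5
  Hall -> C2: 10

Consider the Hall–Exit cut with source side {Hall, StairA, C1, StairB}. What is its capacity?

38

Edges leaving {Hall, StairA, C1, StairB}: Hall→C2 (10), StairA→C3 (13), StairA→C5 (2), C1→Exit (7), StairB→Exit (6).
Cut capacity = 10 + 13 + 2 + 7 + 6 = 38.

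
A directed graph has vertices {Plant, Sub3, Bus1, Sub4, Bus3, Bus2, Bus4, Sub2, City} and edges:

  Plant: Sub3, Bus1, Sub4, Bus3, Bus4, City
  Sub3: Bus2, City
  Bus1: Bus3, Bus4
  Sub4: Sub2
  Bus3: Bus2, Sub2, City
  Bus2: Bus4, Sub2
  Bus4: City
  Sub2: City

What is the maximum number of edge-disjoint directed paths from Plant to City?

Assign every edge capacity 1; by Menger, the answer equals the max flow.
Path Plant→City (+1); total 1.
Path Plant→Sub3→City (+1); total 2.
Path Plant→Bus3→City (+1); total 3.
Path Plant→Bus4→City (+1); total 4.
Path Plant→Sub4→Sub2→City (+1); total 5.
No residual Plant→City path; max flow = 5.
Certifying cut of size 5: {Bus3→City, Bus4→City, Plant→City, Plant→Sub3, Sub2→City}.

5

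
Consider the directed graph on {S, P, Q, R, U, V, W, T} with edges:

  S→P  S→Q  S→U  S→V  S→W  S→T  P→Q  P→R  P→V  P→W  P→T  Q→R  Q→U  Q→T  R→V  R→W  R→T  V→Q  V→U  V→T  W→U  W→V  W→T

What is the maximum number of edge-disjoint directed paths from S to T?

5

Assign every edge capacity 1; by Menger, the answer equals the max flow.
Path S→T (+1); total 1.
Path S→P→T (+1); total 2.
Path S→Q→T (+1); total 3.
Path S→V→T (+1); total 4.
Path S→W→T (+1); total 5.
No residual S→T path; max flow = 5.
Certifying cut of size 5: {S→P, S→Q, S→T, S→V, S→W}.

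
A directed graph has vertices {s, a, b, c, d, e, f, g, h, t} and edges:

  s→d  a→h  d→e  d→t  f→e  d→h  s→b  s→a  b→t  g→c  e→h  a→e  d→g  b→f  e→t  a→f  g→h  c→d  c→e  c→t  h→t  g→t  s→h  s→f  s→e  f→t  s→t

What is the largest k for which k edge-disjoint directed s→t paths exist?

6

Assign every edge capacity 1; by Menger, the answer equals the max flow.
Path s→t (+1); total 1.
Path s→b→t (+1); total 2.
Path s→d→t (+1); total 3.
Path s→e→t (+1); total 4.
Path s→f→t (+1); total 5.
Path s→h→t (+1); total 6.
No residual s→t path; max flow = 6.
Certifying cut of size 6: {e→t, f→t, h→t, s→b, s→d, s→t}.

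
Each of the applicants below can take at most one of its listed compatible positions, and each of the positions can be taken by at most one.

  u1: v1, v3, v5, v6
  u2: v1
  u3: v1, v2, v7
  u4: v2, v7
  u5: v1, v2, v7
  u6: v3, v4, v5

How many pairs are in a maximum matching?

Unit-capacity flow: source→left, listed edges, right→sink; max matching = max flow.
Augmenting path u1→v1 (+1); matched 1.
Augmenting path u3→v2 (+1); matched 2.
Augmenting path u4→v7 (+1); matched 3.
Augmenting path u6→v3 (+1); matched 4.
Augmenting path u2→v1→u1→v5 (+1); matched 5.
No augmenting path remains; maximum matching = 5.
König certificate: {u1, u6, v1, v2, v7} is a vertex cover of size 5 (every listed pair touches it), so no matching can be larger.

5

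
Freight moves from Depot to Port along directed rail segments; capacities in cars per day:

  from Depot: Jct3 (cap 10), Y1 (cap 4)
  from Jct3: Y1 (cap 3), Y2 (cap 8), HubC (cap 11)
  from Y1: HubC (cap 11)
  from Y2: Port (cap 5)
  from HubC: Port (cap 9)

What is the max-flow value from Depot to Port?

14

Augment Depot→Jct3→Y2→Port: bottleneck 5, flow now 5.
Augment Depot→Jct3→HubC→Port: bottleneck 5, flow now 10.
Augment Depot→Y1→HubC→Port: bottleneck 4, flow now 14.
No augmenting path remains; maximum flow = 14.
In the residual graph, reachable from Depot: {Depot}.
Min-cut edges: Depot→Jct3 (10), Depot→Y1 (4); capacity 10 + 4 = 14.
This cut is saturated, so no flow can exceed 14.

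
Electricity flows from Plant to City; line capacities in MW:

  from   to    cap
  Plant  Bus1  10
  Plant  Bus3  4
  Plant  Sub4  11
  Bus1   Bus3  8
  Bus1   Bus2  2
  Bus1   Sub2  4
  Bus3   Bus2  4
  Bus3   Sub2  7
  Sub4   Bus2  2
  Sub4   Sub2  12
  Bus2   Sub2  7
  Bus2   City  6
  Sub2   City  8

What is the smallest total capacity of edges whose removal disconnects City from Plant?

Augment Plant→Bus1→Bus2→City: bottleneck 2, flow now 2.
Augment Plant→Bus1→Sub2→City: bottleneck 4, flow now 6.
Augment Plant→Bus3→Bus2→City: bottleneck 4, flow now 10.
Augment Plant→Sub4→Sub2→City: bottleneck 4, flow now 14.
No augmenting path remains; maximum flow = 14.
By max-flow min-cut, the minimum cut capacity equals the max flow.
In the residual graph, reachable from Plant: {Plant, Bus1, Bus3, Sub4, Bus2, Sub2}.
Min-cut edges: Bus2→City (6), Sub2→City (8); capacity 6 + 8 = 14.

14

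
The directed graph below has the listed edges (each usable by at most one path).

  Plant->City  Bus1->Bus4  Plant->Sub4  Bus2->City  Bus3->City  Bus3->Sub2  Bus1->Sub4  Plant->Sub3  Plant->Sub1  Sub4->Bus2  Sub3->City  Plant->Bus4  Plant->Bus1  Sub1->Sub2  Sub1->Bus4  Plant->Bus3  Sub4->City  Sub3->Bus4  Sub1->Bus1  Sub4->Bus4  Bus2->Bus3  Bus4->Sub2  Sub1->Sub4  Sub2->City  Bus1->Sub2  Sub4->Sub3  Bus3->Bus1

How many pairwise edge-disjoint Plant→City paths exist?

6

Assign every edge capacity 1; by Menger, the answer equals the max flow.
Path Plant→City (+1); total 1.
Path Plant→Bus3→City (+1); total 2.
Path Plant→Sub4→City (+1); total 3.
Path Plant→Sub3→City (+1); total 4.
Path Plant→Bus1→Sub2→City (+1); total 5.
Path Plant→Sub1→Sub4→Bus2→City (+1); total 6.
No residual Plant→City path; max flow = 6.
Certifying cut of size 6: {Plant→Bus3, Plant→City, Sub2→City, Sub3→City, Sub4→Bus2, Sub4→City}.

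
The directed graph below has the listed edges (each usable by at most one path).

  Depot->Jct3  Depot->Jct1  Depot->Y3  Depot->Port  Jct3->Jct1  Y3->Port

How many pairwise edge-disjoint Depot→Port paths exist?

2

Assign every edge capacity 1; by Menger, the answer equals the max flow.
Path Depot→Port (+1); total 1.
Path Depot→Y3→Port (+1); total 2.
No residual Depot→Port path; max flow = 2.
Certifying cut of size 2: {Depot→Port, Depot→Y3}.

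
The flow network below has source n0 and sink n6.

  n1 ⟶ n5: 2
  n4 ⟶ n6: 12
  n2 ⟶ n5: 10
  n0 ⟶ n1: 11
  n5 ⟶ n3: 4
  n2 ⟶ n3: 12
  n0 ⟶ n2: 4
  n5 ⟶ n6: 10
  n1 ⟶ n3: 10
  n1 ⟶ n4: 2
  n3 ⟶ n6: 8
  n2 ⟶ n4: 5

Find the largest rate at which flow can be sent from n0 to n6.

Augment n0→n1→n3→n6: bottleneck 8, flow now 8.
Augment n0→n1→n4→n6: bottleneck 2, flow now 10.
Augment n0→n1→n5→n6: bottleneck 1, flow now 11.
Augment n0→n2→n4→n6: bottleneck 4, flow now 15.
No augmenting path remains; maximum flow = 15.
In the residual graph, reachable from n0: {n0}.
Min-cut edges: n0→n1 (11), n0→n2 (4); capacity 11 + 4 = 15.
This cut is saturated, so no flow can exceed 15.

15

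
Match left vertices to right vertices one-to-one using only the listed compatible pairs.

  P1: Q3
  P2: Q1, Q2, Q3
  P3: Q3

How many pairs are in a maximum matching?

2

Unit-capacity flow: source→left, listed edges, right→sink; max matching = max flow.
Augmenting path P1→Q3 (+1); matched 1.
Augmenting path P2→Q1 (+1); matched 2.
No augmenting path remains; maximum matching = 2.
König certificate: {P2, Q3} is a vertex cover of size 2 (every listed pair touches it), so no matching can be larger.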